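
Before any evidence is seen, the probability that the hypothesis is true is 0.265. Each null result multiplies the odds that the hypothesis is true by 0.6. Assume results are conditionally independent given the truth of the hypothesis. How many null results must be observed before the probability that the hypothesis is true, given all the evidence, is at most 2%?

6

Prior odds: 0.265 ÷ 0.735 = 53/147.
Likelihood ratio per null result = 0.6.
Target odds: 0.02 ÷ 0.98 = 1/49.
Need (53/147) × 0.6ⁿ ≤ 1/49, i.e. 0.6ⁿ ≤ 3/53.
0.6⁵ = 0.07776 is still above 3/53 but 0.6⁶ = 729/15625 is at or below it, so n = 6.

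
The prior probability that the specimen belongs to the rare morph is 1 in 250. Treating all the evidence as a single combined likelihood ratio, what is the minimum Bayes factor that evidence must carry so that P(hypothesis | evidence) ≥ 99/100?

24651

Prior odds = 0.004/0.996 = 1/249.
Target odds = 0.99/0.01 = 99.
Required Bayes factor = 99 ÷ (1/249) = 24651.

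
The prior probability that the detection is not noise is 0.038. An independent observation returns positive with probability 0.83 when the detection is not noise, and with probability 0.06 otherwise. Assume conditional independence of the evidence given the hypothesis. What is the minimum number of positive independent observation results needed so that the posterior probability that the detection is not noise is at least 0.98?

3

Prior odds = 0.038/0.962 = 19/481.
Likelihood ratio of a positive result = 0.83/0.06 = 83/6.
Target posterior odds = 0.98/0.02 = 49.
Require (83/6)ⁿ ≥ 49 ÷ (19/481) = 23569/19.
(83/6)² = 6889/36 falls short of 23569/19 but (83/6)³ = 571787/216 reaches it, so n = 3.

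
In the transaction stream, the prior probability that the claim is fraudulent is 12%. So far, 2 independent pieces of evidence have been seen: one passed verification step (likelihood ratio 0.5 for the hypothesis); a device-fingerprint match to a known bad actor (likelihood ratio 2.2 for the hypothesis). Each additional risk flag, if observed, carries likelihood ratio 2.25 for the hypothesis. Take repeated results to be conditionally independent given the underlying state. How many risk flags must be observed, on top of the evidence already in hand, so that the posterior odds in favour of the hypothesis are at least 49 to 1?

Prior odds = 0.12/0.88 = 3/22.
Combined Bayes factor of the evidence already in hand = 0.5 × 2.2 = 1.1.
Odds after that evidence = (3/22) × 1.1 = 0.15.
Target odds = 49.
Need 2.25ⁿ ≥ 49 ÷ 0.15 = 980/3.
2.25⁷ = 4782969/16384 falls short of 980/3 but 2.25⁸ = 43046721/65536 reaches it, so n = 8.

8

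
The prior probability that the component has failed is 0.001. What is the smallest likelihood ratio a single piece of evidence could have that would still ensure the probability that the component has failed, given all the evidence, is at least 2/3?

1998

Prior odds = 0.001/0.999 = 1/999.
Target odds = (2/3)/(1/3) = 2.
Required Bayes factor = 2 ÷ (1/999) = 1998.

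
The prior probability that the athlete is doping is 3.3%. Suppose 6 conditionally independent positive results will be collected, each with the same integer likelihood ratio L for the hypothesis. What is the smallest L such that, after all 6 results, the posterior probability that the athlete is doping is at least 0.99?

4

Prior odds = 0.033/0.967 = 33/967.
Target odds = 0.99/0.01 = 99.
Need L⁶ ≥ 99 ÷ (33/967) = 2901.
3⁶ = 729 < 2901 ≤ 4096 = 4⁶, so L = 4.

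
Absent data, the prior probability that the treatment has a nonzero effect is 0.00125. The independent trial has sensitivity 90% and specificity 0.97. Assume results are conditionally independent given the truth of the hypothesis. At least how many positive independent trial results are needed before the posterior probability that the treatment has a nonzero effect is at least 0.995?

Prior odds: 0.00125 ÷ 0.99875 = 1/799.
False-positive rate = 1 − 0.97 = 0.03; likelihood ratio of a positive = 0.9/0.03 = 30.
Target odds: 0.995 ÷ 0.005 = 199.
Need (1/799) × 30ⁿ ≥ 199, i.e. 30ⁿ ≥ 159001.
30³ = 27000 falls short of 159001 but 30⁴ = 810000 reaches it, so n = 4.

4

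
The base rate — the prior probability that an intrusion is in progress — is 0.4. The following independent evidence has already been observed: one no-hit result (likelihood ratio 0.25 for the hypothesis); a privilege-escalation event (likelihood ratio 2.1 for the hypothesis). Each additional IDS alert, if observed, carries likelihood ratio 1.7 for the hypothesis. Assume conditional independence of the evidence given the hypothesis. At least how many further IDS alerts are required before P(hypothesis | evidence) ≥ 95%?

Prior odds = 0.4/0.6 = 2/3.
Combined Bayes factor of the evidence already in hand = 0.25 × 2.1 = 0.525.
Odds after that evidence = (2/3) × 0.525 = 0.35.
Target odds = 0.95/0.05 = 19.
Need 1.7ⁿ ≥ 19 ÷ 0.35 = 380/7.
1.7⁷ = 410338673/10000000 falls short of 380/7 but 1.7⁸ ≈69.7576 reaches it, so n = 8.

8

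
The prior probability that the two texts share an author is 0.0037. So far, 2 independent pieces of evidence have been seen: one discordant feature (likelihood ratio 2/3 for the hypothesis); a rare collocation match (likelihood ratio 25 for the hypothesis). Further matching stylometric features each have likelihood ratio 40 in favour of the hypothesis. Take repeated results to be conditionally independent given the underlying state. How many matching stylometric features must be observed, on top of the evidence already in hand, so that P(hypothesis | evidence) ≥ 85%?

Prior odds = 0.0037/0.9963 = 37/9963.
Combined Bayes factor of the evidence already in hand = (2/3) × 25 = 50/3.
Odds after that evidence = (37/9963) × 50/3 = 1850/29889.
Target odds = 0.85/0.15 = 17/3.
Need 40ⁿ ≥ 17/3 ÷ (1850/29889) = 169371/1850.
40¹ = 40 falls short of 169371/1850 but 40² = 1600 reaches it, so n = 2.

2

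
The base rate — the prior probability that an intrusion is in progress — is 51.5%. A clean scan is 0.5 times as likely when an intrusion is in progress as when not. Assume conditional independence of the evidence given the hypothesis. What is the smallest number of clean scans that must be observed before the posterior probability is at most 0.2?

Prior odds: 0.515 ÷ 0.485 = 103/97.
Likelihood ratio per clean scan = 0.5.
Target odds: 0.2 ÷ 0.8 = 0.25.
Require 0.5ⁿ ≤ 0.25 ÷ (103/97) = 97/412.
0.5² = 0.25 is still above 97/412 but 0.5³ = 0.125 is at or below it, so n = 3.

3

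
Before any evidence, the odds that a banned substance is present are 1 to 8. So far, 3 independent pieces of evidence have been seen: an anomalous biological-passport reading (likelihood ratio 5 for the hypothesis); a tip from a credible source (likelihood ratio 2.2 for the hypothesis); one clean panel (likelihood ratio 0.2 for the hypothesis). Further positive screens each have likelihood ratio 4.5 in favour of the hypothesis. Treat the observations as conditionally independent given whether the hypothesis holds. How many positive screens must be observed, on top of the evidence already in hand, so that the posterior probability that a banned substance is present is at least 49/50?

4

Prior odds = 0.125.
Combined Bayes factor of the evidence already in hand = 5 × 2.2 × 0.2 = 2.2.
Odds after that evidence = 0.125 × 2.2 = 0.275.
Target odds = 0.98/0.02 = 49.
Need 4.5ⁿ ≥ 49 ÷ 0.275 = 1960/11.
4.5³ = 91.125 falls short of 1960/11 but 4.5⁴ = 410.0625 reaches it, so n = 4.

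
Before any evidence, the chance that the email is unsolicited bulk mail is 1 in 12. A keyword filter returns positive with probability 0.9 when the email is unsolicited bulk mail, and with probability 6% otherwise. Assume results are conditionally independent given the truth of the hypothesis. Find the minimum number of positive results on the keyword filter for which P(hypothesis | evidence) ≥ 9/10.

Prior odds: (1/12) ÷ (11/12) = 1/11.
Likelihood ratio of a positive result = 0.9/0.06 = 15.
Target posterior odds = 0.9/0.1 = 9.
Need (1/11) × 15ⁿ ≥ 9, i.e. 15ⁿ ≥ 99.
15¹ = 15 falls short of 99 but 15² = 225 reaches it, so n = 2.

2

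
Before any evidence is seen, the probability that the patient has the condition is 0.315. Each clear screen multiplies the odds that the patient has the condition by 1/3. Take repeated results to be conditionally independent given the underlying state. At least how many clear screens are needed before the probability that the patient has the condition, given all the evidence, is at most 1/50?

3

Prior odds: 0.315 ÷ 0.685 = 63/137.
Likelihood ratio per clear screen = 1/3.
Target posterior odds = 0.02/0.98 = 1/49.
Require (1/3)ⁿ ≤ 1/49 ÷ (63/137) = 137/3087.
(1/3)² = 1/9 is still above 137/3087 but (1/3)³ = 1/27 is at or below it, so n = 3.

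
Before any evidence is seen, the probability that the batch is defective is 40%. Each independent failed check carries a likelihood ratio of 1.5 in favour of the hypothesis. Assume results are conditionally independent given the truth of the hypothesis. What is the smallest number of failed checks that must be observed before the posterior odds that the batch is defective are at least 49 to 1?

Prior odds: 0.4 ÷ 0.6 = 2/3.
Likelihood ratio per failed check = 1.5.
Target odds = 49.
Need (2/3) × 1.5ⁿ ≥ 49, i.e. 1.5ⁿ ≥ 73.5.
1.5¹⁰ = 59049/1024 falls short of 73.5 but 1.5¹¹ = 177147/2048 reaches it, so n = 11.

11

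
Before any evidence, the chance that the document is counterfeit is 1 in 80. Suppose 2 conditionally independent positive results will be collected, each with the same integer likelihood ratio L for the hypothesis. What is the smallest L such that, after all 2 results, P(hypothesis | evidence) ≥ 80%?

Prior odds = 0.0125/0.9875 = 1/79.
Target odds = 0.8/0.2 = 4.
Need L² ≥ 4 ÷ (1/79) = 316.
17² = 289 < 316 ≤ 324 = 18², so L = 18.

18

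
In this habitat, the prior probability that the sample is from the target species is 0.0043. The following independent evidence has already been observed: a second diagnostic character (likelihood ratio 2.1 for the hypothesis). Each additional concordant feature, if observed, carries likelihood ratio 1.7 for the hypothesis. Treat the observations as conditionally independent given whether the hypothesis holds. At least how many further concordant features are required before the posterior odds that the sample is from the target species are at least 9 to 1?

Prior odds = 0.0043/0.9957 = 43/9957.
Bayes factor of the evidence already in hand = 2.1.
Odds after that evidence = (43/9957) × 2.1 = 301/33190.
Target odds = 9.
Need 1.7ⁿ ≥ 9 ÷ (301/33190) = 298710/301.
1.7¹³ ≈990.458 falls short of 298710/301 but 1.7¹⁴ ≈1683.78 reaches it, so n = 14.

14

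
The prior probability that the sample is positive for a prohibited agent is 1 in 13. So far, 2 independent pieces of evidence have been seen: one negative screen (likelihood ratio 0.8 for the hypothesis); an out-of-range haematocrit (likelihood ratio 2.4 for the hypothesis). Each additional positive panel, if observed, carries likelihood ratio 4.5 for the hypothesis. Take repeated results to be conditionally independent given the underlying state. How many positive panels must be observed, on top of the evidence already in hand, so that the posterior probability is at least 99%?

5

Prior odds = (1/13)/(12/13) = 1/12.
Combined Bayes factor of the evidence already in hand = 0.8 × 2.4 = 1.92.
Odds after that evidence = (1/12) × 1.92 = 0.16.
Target odds = 0.99/0.01 = 99.
Need 4.5ⁿ ≥ 99 ÷ 0.16 = 618.75.
4.5⁴ = 410.0625 falls short of 618.75 but 4.5⁵ = 1845.28125 reaches it, so n = 5.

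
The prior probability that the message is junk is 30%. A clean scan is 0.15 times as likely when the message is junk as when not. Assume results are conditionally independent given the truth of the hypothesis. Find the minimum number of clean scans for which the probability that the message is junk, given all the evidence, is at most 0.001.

4

Prior odds = 0.3/0.7 = 3/7.
Likelihood ratio per clean scan = 0.15.
Target posterior odds = 0.001/0.999 = 1/999.
Require 0.15ⁿ ≤ 1/999 ÷ (3/7) = 7/2997.
0.15³ = 0.003375 is still above 7/2997 but 0.15⁴ = 81/160000 is at or below it, so n = 4.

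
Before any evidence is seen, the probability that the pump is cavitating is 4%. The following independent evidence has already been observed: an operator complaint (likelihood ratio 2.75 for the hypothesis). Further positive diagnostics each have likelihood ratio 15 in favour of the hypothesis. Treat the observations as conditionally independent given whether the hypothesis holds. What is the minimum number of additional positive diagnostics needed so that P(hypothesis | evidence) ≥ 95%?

Prior odds = 0.04/0.96 = 1/24.
Bayes factor of the evidence already in hand = 2.75.
Odds after that evidence = (1/24) × 2.75 = 11/96.
Target odds = 0.95/0.05 = 19.
Need 15ⁿ ≥ 19 ÷ (11/96) = 1824/11.
15¹ = 15 falls short of 1824/11 but 15² = 225 reaches it, so n = 2.

2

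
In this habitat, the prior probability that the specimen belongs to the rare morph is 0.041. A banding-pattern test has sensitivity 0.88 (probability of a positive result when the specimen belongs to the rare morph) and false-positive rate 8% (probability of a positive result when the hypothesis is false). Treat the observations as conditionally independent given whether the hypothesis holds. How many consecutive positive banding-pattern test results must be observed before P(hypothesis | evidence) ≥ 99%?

Prior odds = 0.041/0.959 = 41/959.
Likelihood ratio of a positive result = 0.88/0.08 = 11.
Target posterior odds = 0.99/0.01 = 99.
Need (41/959) × 11ⁿ ≥ 99, i.e. 11ⁿ ≥ 94941/41.
11³ = 1331 falls short of 94941/41 but 11⁴ = 14641 reaches it, so n = 4.

4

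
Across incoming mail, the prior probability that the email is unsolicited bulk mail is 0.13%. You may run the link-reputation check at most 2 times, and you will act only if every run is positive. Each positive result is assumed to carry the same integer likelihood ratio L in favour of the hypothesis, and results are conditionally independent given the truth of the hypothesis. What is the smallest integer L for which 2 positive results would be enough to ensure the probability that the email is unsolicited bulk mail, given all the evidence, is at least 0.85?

Prior odds = 0.0013/0.9987 = 13/9987.
Target odds = 0.85/0.15 = 17/3.
Need L² ≥ 17/3 ÷ (13/9987) = 56593/13.
65² = 4225 < 56593/13 ≤ 4356 = 66², so L = 66.

66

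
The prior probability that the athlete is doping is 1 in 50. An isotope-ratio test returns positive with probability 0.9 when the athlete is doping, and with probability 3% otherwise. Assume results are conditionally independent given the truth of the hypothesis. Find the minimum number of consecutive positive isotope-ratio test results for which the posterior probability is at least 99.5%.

Prior odds = 0.02/0.98 = 1/49.
Likelihood ratio of a positive result = 0.9/0.03 = 30.
Target odds: 0.995 ÷ 0.005 = 199.
Need (1/49) × 30ⁿ ≥ 199, i.e. 30ⁿ ≥ 9751.
30² = 900 falls short of 9751 but 30³ = 27000 reaches it, so n = 3.

3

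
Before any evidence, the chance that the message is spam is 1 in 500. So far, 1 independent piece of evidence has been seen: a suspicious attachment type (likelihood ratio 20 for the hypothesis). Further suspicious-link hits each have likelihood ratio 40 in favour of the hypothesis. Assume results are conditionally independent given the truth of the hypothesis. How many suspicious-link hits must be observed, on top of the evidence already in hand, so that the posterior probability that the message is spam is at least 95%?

Prior odds = 0.002/0.998 = 1/499.
Bayes factor of the evidence already in hand = 20.
Odds after that evidence = (1/499) × 20 = 20/499.
Target odds = 0.95/0.05 = 19.
Need 40ⁿ ≥ 19 ÷ (20/499) = 474.05.
40¹ = 40 falls short of 474.05 but 40² = 1600 reaches it, so n = 2.

2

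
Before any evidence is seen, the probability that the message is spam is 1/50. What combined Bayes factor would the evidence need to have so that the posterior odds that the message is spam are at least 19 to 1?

931

Prior odds = 0.02/0.98 = 1/49.
Target odds = 19.
Required Bayes factor = 19 ÷ (1/49) = 931.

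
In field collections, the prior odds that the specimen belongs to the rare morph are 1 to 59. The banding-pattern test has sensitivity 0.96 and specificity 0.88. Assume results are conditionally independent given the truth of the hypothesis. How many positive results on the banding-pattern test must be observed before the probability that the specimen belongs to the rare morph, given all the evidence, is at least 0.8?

3

Prior odds = 1/59.
False-positive rate = 1 − 0.88 = 0.12; likelihood ratio of a positive = 0.96/0.12 = 8.
Target odds: 0.8 ÷ 0.2 = 4.
Need (1/59) × 8ⁿ ≥ 4, i.e. 8ⁿ ≥ 236.
8² = 64 falls short of 236 but 8³ = 512 reaches it, so n = 3.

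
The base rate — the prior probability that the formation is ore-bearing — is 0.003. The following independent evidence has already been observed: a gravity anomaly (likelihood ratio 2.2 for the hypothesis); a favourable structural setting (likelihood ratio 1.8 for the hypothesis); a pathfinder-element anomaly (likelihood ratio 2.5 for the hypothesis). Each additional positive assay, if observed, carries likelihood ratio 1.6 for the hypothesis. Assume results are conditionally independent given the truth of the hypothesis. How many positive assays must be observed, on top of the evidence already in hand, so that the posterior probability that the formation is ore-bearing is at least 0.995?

19

Prior odds = 0.003/0.997 = 3/997.
Combined Bayes factor of the evidence already in hand = 2.2 × 1.8 × 2.5 = 9.9.
Odds after that evidence = (3/997) × 9.9 = 297/9970.
Target odds = 0.995/0.005 = 199.
Need 1.6ⁿ ≥ 199 ÷ (297/9970) = 1984030/297.
1.6¹⁸ ≈4722.37 falls short of 1984030/297 but 1.6¹⁹ ≈7555.79 reaches it, so n = 19.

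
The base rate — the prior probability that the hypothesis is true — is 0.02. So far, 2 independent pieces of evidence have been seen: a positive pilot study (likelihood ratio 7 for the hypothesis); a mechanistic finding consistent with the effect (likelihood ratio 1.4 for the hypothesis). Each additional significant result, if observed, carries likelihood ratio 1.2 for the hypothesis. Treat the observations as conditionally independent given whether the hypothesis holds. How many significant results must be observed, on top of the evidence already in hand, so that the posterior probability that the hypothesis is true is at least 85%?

19

Prior odds = 0.02/0.98 = 1/49.
Combined Bayes factor of the evidence already in hand = 7 × 1.4 = 9.8.
Odds after that evidence = (1/49) × 9.8 = 0.2.
Target odds = 0.85/0.15 = 17/3.
Need 1.2ⁿ ≥ 17/3 ÷ 0.2 = 85/3.
1.2¹⁸ ≈26.6233 falls short of 85/3 but 1.2¹⁹ ≈31.948 reaches it, so n = 19.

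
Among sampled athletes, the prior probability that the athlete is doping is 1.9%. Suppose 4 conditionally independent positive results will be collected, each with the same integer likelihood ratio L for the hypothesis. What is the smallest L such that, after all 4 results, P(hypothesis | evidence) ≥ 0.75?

4

Prior odds = 0.019/0.981 = 19/981.
Target odds = 0.75/0.25 = 3.
Need L⁴ ≥ 3 ÷ (19/981) = 2943/19.
3⁴ = 81 < 2943/19 ≤ 256 = 4⁴, so L = 4.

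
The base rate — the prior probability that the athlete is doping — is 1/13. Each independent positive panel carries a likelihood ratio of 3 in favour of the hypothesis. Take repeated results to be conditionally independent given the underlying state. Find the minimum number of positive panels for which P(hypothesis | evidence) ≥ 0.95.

Prior odds: (1/13) ÷ (12/13) = 1/12.
Likelihood ratio per positive panel = 3.
Target odds: 0.95 ÷ 0.05 = 19.
Need (1/12) × 3ⁿ ≥ 19, i.e. 3ⁿ ≥ 228.
3⁴ = 81 falls short of 228 but 3⁵ = 243 reaches it, so n = 5.

5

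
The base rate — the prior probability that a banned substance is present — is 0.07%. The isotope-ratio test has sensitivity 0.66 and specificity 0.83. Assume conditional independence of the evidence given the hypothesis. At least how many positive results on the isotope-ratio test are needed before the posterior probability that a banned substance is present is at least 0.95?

Prior odds = 0.0007/0.9993 = 7/9993.
False-positive rate = 1 − 0.83 = 0.17; likelihood ratio of a positive = 0.66/0.17 = 66/17.
Target odds: 0.95 ÷ 0.05 = 19.
Need (7/9993) × (66/17)ⁿ ≥ 19, i.e. (66/17)ⁿ ≥ 189867/7.
(66/17)⁷ ≈13294.3 falls short of 189867/7 but (66/17)⁸ ≈51613.1 reaches it, so n = 8.

8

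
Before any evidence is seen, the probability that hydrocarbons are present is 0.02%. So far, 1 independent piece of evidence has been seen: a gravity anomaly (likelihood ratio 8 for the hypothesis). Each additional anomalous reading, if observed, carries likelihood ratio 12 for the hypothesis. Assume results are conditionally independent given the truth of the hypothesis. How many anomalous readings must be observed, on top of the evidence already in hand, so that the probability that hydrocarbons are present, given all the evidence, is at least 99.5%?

5

Prior odds = 0.0002/0.9998 = 1/4999.
Bayes factor of the evidence already in hand = 8.
Odds after that evidence = (1/4999) × 8 = 8/4999.
Target odds = 0.995/0.005 = 199.
Need 12ⁿ ≥ 199 ÷ (8/4999) = 124350.125.
12⁴ = 20736 falls short of 124350.125 but 12⁵ = 248832 reaches it, so n = 5.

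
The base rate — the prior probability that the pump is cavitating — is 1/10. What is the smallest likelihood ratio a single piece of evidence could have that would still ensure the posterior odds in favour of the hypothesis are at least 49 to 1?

441

Prior odds = 0.1/0.9 = 1/9.
Target odds = 49.
Required Bayes factor = 49 ÷ (1/9) = 441.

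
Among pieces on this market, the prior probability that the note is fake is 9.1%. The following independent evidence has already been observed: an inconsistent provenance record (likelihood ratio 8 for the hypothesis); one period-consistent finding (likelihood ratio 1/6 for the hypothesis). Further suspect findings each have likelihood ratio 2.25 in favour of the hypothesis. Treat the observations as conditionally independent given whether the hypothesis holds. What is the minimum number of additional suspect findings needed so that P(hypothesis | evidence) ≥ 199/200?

10

Prior odds = 0.091/0.909 = 91/909.
Combined Bayes factor of the evidence already in hand = 8 × (1/6) = 4/3.
Odds after that evidence = (91/909) × 4/3 = 364/2727.
Target odds = 0.995/0.005 = 199.
Need 2.25ⁿ ≥ 199 ÷ (364/2727) = 542673/364.
2.25⁹ = 387420489/262144 falls short of 542673/364 but 2.25¹⁰ ≈3325.26 reaches it, so n = 10.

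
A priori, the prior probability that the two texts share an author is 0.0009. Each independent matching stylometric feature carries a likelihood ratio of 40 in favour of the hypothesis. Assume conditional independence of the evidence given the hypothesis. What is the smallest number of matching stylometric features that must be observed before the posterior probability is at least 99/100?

Prior odds: 0.0009 ÷ 0.9991 = 9/9991.
Likelihood ratio per matching stylometric feature = 40.
Target posterior odds = 0.99/0.01 = 99.
Need (9/9991) × 40ⁿ ≥ 99, i.e. 40ⁿ ≥ 109901.
40³ = 64000 falls short of 109901 but 40⁴ = 2560000 reaches it, so n = 4.

4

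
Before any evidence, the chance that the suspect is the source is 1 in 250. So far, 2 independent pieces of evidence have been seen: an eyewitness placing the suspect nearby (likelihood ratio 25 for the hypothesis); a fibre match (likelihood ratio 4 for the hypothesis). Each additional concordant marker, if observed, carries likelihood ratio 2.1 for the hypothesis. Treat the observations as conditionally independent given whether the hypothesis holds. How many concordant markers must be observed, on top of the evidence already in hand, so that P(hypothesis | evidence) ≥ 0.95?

6

Prior odds = 0.004/0.996 = 1/249.
Combined Bayes factor of the evidence already in hand = 25 × 4 = 100.
Odds after that evidence = (1/249) × 100 = 100/249.
Target odds = 0.95/0.05 = 19.
Need 2.1ⁿ ≥ 19 ÷ (100/249) = 47.31.
2.1⁵ = 4084101/100000 falls short of 47.31 but 2.1⁶ = 85766121/1000000 reaches it, so n = 6.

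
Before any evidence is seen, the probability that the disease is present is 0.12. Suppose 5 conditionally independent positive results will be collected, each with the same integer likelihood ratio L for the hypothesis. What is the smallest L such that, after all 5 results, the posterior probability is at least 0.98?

4

Prior odds = 0.12/0.88 = 3/22.
Target odds = 0.98/0.02 = 49.
Need L⁵ ≥ 49 ÷ (3/22) = 1078/3.
3⁵ = 243 < 1078/3 ≤ 1024 = 4⁵, so L = 4.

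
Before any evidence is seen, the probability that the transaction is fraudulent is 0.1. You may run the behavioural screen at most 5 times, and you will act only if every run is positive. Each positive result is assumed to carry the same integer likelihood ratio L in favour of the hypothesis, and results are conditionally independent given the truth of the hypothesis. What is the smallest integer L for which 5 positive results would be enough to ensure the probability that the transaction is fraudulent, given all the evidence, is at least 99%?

4

Prior odds = 0.1/0.9 = 1/9.
Target odds = 0.99/0.01 = 99.
Need L⁵ ≥ 99 ÷ (1/9) = 891.
3⁵ = 243 < 891 ≤ 1024 = 4⁵, so L = 4.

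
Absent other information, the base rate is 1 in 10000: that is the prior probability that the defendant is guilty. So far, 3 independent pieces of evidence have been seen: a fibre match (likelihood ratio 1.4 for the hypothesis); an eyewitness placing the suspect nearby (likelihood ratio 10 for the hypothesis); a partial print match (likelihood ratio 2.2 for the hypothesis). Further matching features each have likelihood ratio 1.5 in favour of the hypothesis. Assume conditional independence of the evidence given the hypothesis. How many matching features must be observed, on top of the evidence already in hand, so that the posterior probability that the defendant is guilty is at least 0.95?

Prior odds = 0.0001/0.9999 = 1/9999.
Combined Bayes factor of the evidence already in hand = 1.4 × 10 × 2.2 = 30.8.
Odds after that evidence = (1/9999) × 30.8 = 14/4545.
Target odds = 0.95/0.05 = 19.
Need 1.5ⁿ ≥ 19 ÷ (14/4545) = 86355/14.
1.5²¹ ≈4987.89 falls short of 86355/14 but 1.5²² ≈7481.83 reaches it, so n = 22.

22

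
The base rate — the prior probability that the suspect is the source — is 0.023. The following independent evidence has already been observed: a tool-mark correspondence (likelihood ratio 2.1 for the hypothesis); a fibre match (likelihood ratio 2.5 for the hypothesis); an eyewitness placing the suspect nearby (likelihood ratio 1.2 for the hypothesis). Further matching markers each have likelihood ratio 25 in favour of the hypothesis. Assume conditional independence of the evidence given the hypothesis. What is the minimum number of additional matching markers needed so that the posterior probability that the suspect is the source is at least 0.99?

Prior odds = 0.023/0.977 = 23/977.
Combined Bayes factor of the evidence already in hand = 2.1 × 2.5 × 1.2 = 6.3.
Odds after that evidence = (23/977) × 6.3 = 1449/9770.
Target odds = 0.99/0.01 = 99.
Need 25ⁿ ≥ 99 ÷ (1449/9770) = 107470/161.
25² = 625 falls short of 107470/161 but 25³ = 15625 reaches it, so n = 3.

3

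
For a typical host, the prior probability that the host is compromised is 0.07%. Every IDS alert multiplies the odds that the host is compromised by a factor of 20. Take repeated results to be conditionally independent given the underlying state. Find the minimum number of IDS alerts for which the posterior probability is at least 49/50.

Prior odds: 0.0007 ÷ 0.9993 = 7/9993.
Likelihood ratio per IDS alert = 20.
Target odds: 0.98 ÷ 0.02 = 49.
Require 20ⁿ ≥ 49 ÷ (7/9993) = 69951.
20³ = 8000 falls short of 69951 but 20⁴ = 160000 reaches it, so n = 4.

4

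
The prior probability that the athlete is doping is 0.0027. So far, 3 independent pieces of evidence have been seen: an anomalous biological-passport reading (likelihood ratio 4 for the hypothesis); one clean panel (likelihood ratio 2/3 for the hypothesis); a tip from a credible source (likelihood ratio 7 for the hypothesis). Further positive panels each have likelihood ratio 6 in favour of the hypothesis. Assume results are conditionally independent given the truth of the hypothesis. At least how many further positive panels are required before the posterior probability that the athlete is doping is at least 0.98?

4

Prior odds = 0.0027/0.9973 = 27/9973.
Combined Bayes factor of the evidence already in hand = 4 × (2/3) × 7 = 56/3.
Odds after that evidence = (27/9973) × 56/3 = 504/9973.
Target odds = 0.98/0.02 = 49.
Need 6ⁿ ≥ 49 ÷ (504/9973) = 69811/72.
6³ = 216 falls short of 69811/72 but 6⁴ = 1296 reaches it, so n = 4.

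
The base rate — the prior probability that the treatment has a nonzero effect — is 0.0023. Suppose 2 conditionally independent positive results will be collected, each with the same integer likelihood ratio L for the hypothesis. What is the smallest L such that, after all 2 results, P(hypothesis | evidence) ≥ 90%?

Prior odds = 0.0023/0.9977 = 23/9977.
Target odds = 0.9/0.1 = 9.
Need L² ≥ 9 ÷ (23/9977) = 89793/23.
62² = 3844 < 89793/23 ≤ 3969 = 63², so L = 63.

63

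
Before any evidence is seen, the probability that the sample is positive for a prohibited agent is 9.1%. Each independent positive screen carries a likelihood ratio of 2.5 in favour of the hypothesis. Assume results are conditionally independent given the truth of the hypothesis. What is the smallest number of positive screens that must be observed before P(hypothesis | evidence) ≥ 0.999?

11

Prior odds: 0.091 ÷ 0.909 = 91/909.
Likelihood ratio per positive screen = 2.5.
Target odds: 0.999 ÷ 0.001 = 999.
Require 2.5ⁿ ≥ 999 ÷ (91/909) = 908091/91.
2.5¹⁰ = 9765625/1024 falls short of 908091/91 but 2.5¹¹ = 48828125/2048 reaches it, so n = 11.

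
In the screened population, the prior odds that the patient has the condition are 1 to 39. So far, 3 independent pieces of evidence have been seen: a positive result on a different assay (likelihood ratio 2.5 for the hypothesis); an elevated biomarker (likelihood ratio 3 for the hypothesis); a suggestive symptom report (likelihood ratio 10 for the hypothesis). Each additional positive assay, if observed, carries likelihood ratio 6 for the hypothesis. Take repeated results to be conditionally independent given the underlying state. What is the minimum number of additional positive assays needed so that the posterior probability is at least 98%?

Prior odds = 1/39.
Combined Bayes factor of the evidence already in hand = 2.5 × 3 × 10 = 75.
Odds after that evidence = (1/39) × 75 = 25/13.
Target odds = 0.98/0.02 = 49.
Need 6ⁿ ≥ 49 ÷ (25/13) = 25.48.
6¹ = 6 falls short of 25.48 but 6² = 36 reaches it, so n = 2.

2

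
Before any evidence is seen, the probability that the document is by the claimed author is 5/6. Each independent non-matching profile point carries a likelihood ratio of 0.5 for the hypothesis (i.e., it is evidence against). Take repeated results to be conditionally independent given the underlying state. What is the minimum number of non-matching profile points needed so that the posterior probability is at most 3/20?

Prior odds = (5/6)/(1/6) = 5.
Likelihood ratio per non-matching profile point = 0.5.
Target posterior odds = 0.15/0.85 = 3/17.
Require 0.5ⁿ ≤ 3/17 ÷ 5 = 3/85.
0.5⁴ = 0.0625 is still above 3/85 but 0.5⁵ = 0.03125 is at or below it, so n = 5.

5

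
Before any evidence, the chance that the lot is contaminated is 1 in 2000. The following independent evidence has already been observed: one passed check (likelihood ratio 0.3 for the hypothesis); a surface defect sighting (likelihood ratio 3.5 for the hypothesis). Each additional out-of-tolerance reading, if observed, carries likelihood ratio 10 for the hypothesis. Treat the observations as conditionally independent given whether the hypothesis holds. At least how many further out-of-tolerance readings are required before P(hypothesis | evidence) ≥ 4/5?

4

Prior odds = 0.0005/0.9995 = 1/1999.
Combined Bayes factor of the evidence already in hand = 0.3 × 3.5 = 1.05.
Odds after that evidence = (1/1999) × 1.05 = 21/39980.
Target odds = 0.8/0.2 = 4.
Need 10ⁿ ≥ 4 ÷ (21/39980) = 159920/21.
10³ = 1000 falls short of 159920/21 but 10⁴ = 10000 reaches it, so n = 4.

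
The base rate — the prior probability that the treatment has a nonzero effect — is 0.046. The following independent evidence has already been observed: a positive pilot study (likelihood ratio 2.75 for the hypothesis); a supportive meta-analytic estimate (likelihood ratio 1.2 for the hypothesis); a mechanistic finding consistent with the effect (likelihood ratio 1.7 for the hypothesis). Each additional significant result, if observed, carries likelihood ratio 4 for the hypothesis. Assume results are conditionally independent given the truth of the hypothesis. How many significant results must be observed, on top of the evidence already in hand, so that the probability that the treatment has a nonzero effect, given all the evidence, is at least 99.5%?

Prior odds = 0.046/0.954 = 23/477.
Combined Bayes factor of the evidence already in hand = 2.75 × 1.2 × 1.7 = 5.61.
Odds after that evidence = (23/477) × 5.61 = 4301/15900.
Target odds = 0.995/0.005 = 199.
Need 4ⁿ ≥ 199 ÷ (4301/15900) = 3164100/4301.
4⁴ = 256 falls short of 3164100/4301 but 4⁵ = 1024 reaches it, so n = 5.

5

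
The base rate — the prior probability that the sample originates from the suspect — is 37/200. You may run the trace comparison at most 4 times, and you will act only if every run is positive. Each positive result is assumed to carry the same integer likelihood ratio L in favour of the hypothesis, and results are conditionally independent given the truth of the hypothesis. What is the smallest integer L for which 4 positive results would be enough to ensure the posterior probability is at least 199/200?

Prior odds = 0.185/0.815 = 37/163.
Target odds = 0.995/0.005 = 199.
Need L⁴ ≥ 199 ÷ (37/163) = 32437/37.
5⁴ = 625 < 32437/37 ≤ 1296 = 6⁴, so L = 6.

6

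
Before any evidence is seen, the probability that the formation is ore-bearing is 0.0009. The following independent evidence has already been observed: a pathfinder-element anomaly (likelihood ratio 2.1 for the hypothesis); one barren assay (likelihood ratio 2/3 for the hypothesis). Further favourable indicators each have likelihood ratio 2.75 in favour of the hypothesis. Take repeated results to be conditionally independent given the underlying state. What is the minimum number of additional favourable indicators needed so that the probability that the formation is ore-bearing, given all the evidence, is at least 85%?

Prior odds = 0.0009/0.9991 = 9/9991.
Combined Bayes factor of the evidence already in hand = 2.1 × (2/3) = 1.4.
Odds after that evidence = (9/9991) × 1.4 = 63/49955.
Target odds = 0.85/0.15 = 17/3.
Need 2.75ⁿ ≥ 17/3 ÷ (63/49955) = 849235/189.
2.75⁸ = 214358881/65536 falls short of 849235/189 but 2.75⁹ ≈8994.86 reaches it, so n = 9.

9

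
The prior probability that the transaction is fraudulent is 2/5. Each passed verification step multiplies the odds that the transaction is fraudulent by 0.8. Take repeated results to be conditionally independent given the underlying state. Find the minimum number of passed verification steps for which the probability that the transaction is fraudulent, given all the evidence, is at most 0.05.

Prior odds = 0.4/0.6 = 2/3.
Likelihood ratio per passed verification step = 0.8.
Target odds: 0.05 ÷ 0.95 = 1/19.
Require 0.8ⁿ ≤ 1/19 ÷ (2/3) = 3/38.
0.8¹¹ = 4194304/48828125 is still above 3/38 but 0.8¹² = 16777216/244140625 is at or below it, so n = 12.

12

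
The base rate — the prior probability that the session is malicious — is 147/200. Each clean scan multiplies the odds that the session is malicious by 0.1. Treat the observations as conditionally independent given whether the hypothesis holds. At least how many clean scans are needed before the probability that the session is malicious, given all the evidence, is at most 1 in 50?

Prior odds: 0.735 ÷ 0.265 = 147/53.
Likelihood ratio per clean scan = 0.1.
Target posterior odds = 0.02/0.98 = 1/49.
Need (147/53) × 0.1ⁿ ≤ 1/49, i.e. 0.1ⁿ ≤ 53/7203.
0.1² = 0.01 is still above 53/7203 but 0.1³ = 0.001 is at or below it, so n = 3.

3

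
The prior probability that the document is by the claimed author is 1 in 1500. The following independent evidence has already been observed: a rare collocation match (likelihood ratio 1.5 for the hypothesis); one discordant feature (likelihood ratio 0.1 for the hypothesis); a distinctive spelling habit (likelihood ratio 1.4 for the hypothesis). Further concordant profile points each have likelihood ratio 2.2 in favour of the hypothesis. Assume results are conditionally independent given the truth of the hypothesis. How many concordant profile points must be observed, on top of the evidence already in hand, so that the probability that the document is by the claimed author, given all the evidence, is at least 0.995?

18

Prior odds = (1/1500)/(1499/1500) = 1/1499.
Combined Bayes factor of the evidence already in hand = 1.5 × 0.1 × 1.4 = 0.21.
Odds after that evidence = (1/1499) × 0.21 = 21/149900.
Target odds = 0.995/0.005 = 199.
Need 2.2ⁿ ≥ 199 ÷ (21/149900) = 29830100/21.
2.2¹⁷ ≈662500 falls short of 29830100/21 but 2.2¹⁸ ≈1.4575e+06 reaches it, so n = 18.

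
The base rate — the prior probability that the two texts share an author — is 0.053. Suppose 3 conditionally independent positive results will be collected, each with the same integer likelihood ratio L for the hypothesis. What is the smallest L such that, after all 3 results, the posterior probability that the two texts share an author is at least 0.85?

5

Prior odds = 0.053/0.947 = 53/947.
Target odds = 0.85/0.15 = 17/3.
Need L³ ≥ 17/3 ÷ (53/947) = 16099/159.
4³ = 64 < 16099/159 ≤ 125 = 5³, so L = 5.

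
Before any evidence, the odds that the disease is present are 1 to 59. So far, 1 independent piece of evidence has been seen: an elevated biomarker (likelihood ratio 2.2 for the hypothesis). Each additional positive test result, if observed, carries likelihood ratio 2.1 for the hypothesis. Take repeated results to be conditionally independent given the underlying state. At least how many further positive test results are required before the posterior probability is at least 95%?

Prior odds = 1/59.
Bayes factor of the evidence already in hand = 2.2.
Odds after that evidence = (1/59) × 2.2 = 11/295.
Target odds = 0.95/0.05 = 19.
Need 2.1ⁿ ≥ 19 ÷ (11/295) = 5605/11.
2.1⁸ ≈378.229 falls short of 5605/11 but 2.1⁹ ≈794.28 reaches it, so n = 9.

9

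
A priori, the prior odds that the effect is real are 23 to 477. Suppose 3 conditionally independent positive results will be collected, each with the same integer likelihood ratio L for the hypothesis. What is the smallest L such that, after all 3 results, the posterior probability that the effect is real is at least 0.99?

Prior odds = 23/477.
Target odds = 0.99/0.01 = 99.
Need L³ ≥ 99 ÷ (23/477) = 47223/23.
12³ = 1728 < 47223/23 ≤ 2197 = 13³, so L = 13.

13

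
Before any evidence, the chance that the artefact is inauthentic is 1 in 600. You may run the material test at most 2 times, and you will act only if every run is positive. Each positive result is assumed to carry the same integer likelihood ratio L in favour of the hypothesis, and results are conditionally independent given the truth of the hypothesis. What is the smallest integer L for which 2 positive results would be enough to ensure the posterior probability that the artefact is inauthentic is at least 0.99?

244

Prior odds = (1/600)/(599/600) = 1/599.
Target odds = 0.99/0.01 = 99.
Need L² ≥ 99 ÷ (1/599) = 59301.
243² = 59049 < 59301 ≤ 59536 = 244², so L = 244.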